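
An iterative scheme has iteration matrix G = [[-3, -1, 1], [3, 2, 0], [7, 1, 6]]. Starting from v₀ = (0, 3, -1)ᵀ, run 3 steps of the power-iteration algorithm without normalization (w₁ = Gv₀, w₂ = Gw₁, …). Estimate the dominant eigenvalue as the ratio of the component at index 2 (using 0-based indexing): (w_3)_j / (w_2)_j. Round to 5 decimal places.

λ ≈ 5.47500

w1 = Gv₀ = ((-3)·0 + (-1)·3 + 1·(-1); 3·0 + 2·3 + 0·(-1); 7·0 + 1·3 + 6·(-1)) = (-4, 6, -3)
w2 = Gw1 = ((-3)·(-4) + (-1)·6 + 1·(-3); 3·(-4) + 2·6 + 0·(-3); 7·(-4) + 1·6 + 6·(-3)) = (3, 0, -40)
w3 = Gw2 = (-49, 9, -219)
Ratio at component: -219 / -40 = 5.47500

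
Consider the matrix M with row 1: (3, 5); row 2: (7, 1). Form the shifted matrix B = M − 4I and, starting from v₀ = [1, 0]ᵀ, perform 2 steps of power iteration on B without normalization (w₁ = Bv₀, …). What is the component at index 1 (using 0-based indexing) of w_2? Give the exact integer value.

-28

B = M − 4I has rows (-1, 5); (7, -3)
w1 = Bv₀ = (-1, 7)
w2 = Bw1 = (36, -28)
Requested component of w2: -28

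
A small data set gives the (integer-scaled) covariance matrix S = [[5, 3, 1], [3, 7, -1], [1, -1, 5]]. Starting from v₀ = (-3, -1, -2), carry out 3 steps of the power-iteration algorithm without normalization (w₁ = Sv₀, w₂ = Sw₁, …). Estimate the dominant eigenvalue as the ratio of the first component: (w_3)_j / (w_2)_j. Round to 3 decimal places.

w1 = Sv₀ = (-20, -14, -12)
w2 = Sw1 = (-154, -146, -66)
w3 = Sw2 = (-1274, -1418, -338)
Ratio at component: -1274 / -154 = 8.273

8.273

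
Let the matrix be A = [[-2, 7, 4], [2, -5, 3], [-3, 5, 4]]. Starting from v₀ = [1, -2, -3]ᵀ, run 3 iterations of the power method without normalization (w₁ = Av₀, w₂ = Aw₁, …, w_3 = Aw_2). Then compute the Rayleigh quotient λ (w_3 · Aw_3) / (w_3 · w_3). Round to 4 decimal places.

w1 = Av₀ = (-28, 3, -25)
w2 = Aw1 = (-23, -146, -1)
w3 = Aw2 = (-980, 681, -665)
Aw3 = (4067, -7360, 3685)
w3·Aw3 = (-980)·4067 + 681·(-7360) + (-665)·3685 = -11448345; w3·w3 = (-980)·(-980) + 681·681 + (-665)·(-665) = 1866386
λ ≈ -11448345/1866386 = -6.1340

λ ≈ -6.1340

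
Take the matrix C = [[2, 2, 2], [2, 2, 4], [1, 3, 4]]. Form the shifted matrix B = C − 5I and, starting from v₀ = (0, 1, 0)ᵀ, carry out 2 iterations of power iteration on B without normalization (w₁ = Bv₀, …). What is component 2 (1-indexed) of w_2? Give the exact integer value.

B = C − 5I has rows (-3, 2, 2); (2, -3, 4); (1, 3, -1)
w1 = Bv₀ = ((-3)·0 + 2·1 + 2·0; 2·0 + (-3)·1 + 4·0; 1·0 + 3·1 + (-1)·0) = (2, -3, 3)
w2 = Bw1 = ((-3)·2 + 2·(-3) + 2·3; 2·2 + (-3)·(-3) + 4·3; 1·2 + 3·(-3) + (-1)·3) = (-6, 25, -10)
Requested component of w2: 25

25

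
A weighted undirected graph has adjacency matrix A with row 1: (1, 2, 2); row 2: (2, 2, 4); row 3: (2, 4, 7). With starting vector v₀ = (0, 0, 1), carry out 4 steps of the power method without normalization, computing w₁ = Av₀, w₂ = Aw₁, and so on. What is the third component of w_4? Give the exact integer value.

w1 = Av₀ = (1·0 + 2·0 + 2·1; 2·0 + 2·0 + 4·1; 2·0 + 4·0 + 7·1) = (2, 4, 7)
w2 = Aw1 = (1·2 + 2·4 + 2·7; 2·2 + 2·4 + 4·7; 2·2 + 4·4 + 7·7) = (24, 40, 69)
w3 = Aw2 = (242, 404, 691)
w4 = Aw3 = (2432, 4056, 6937)
The requested component of w4 is 6937.

6937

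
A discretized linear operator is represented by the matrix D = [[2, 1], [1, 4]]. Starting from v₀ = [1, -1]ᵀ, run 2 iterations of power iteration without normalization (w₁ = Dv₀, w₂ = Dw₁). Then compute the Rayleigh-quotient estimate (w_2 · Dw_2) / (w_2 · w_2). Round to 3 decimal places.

w1 = Dv₀ = (1, -3)
w2 = Dw1 = (-1, -11)
Dw2 = (-13, -45)
w2·Dw2 = (-1)·(-13) + (-11)·(-45) = 508; w2·w2 = (-1)·(-1) + (-11)·(-11) = 122
λ ≈ 508/122 = 4.164

4.164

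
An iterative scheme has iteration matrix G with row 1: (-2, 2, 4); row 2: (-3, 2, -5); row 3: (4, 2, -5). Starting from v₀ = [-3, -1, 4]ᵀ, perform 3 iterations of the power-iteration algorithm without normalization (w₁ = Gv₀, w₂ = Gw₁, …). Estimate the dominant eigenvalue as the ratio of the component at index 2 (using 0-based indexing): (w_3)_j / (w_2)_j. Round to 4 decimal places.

-7.8571

w1 = Gv₀ = (20, -13, -34)
w2 = Gw1 = (-202, 84, 224)
w3 = Gw2 = (1468, -346, -1760)
Ratio at component: -1760 / 224 = -7.8571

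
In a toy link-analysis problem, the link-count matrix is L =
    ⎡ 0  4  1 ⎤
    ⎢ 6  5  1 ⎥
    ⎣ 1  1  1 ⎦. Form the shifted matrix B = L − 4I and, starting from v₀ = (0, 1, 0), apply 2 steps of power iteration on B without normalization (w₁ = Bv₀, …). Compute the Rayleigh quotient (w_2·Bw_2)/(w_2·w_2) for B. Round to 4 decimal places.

μ ≈ -3.2709

B = L − 4I has rows (-4, 4, 1); (6, 1, 1); (1, 1, -3)
w1 = Bv₀ = ((-4)·0 + 4·1 + 1·0; 6·0 + 1·1 + 1·0; 1·0 + 1·1 + (-3)·0) = (4, 1, 1)
w2 = Bw1 = ((-4)·4 + 4·1 + 1·1; 6·4 + 1·1 + 1·1; 1·4 + 1·1 + (-3)·1) = (-11, 26, 2)
Bw2 = (150, -38, 9)
w2·Bw2 = -2620; w2·w2 = 801; μ ≈ -2620/801 = -3.2709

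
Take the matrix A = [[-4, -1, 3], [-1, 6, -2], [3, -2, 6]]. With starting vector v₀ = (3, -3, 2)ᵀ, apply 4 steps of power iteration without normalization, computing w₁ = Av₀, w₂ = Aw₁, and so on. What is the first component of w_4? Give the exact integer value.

w1 = Av₀ = ((-4)·3 + (-1)·(-3) + 3·2; (-1)·3 + 6·(-3) + (-2)·2; 3·3 + (-2)·(-3) + 6·2) = (-3, -25, 27)
w2 = Aw1 = ((-4)·(-3) + (-1)·(-25) + 3·27; (-1)·(-3) + 6·(-25) + (-2)·27; 3·(-3) + (-2)·(-25) + 6·27) = (118, -201, 203)
w3 = Aw2 = (338, -1730, 1974)
w4 = Aw3 = (6300, -14666, 16318)
The requested component of w4 is 6300.

6300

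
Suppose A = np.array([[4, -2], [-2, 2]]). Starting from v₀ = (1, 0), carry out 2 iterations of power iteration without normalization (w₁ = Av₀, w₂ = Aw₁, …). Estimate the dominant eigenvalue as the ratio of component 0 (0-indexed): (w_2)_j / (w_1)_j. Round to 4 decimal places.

5.0000

w1 = Av₀ = (4·1 + (-2)·0; (-2)·1 + 2·0) = (4, -2)
w2 = Aw1 = (4·4 + (-2)·(-2); (-2)·4 + 2·(-2)) = (20, -12)
Ratio at component: 20 / 4 = 5.0000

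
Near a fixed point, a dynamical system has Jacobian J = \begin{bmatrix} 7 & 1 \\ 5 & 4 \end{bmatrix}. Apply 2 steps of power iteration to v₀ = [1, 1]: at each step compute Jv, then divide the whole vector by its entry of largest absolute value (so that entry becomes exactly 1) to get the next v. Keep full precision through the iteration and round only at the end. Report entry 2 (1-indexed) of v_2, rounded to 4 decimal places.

1.0000

Jv0 = (8.00000, 9.00000); divide by 9.00000 → v1 = (0.88889, 1.00000)
Jv1 = (7.22222, 8.44444); divide by 8.44444 → v2 = (0.85526, 1.00000)
Requested entry of v2: 76/76 = 1.0000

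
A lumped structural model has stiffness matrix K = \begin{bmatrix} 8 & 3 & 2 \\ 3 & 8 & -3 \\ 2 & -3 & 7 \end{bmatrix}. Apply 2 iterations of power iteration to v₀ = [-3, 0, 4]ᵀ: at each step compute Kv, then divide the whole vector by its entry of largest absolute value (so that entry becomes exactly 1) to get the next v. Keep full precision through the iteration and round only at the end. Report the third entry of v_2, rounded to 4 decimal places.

Kv0 = (-16.00000, -21.00000, 22.00000); divide by 22.00000 → v1 = (-0.72727, -0.95455, 1.00000)
Kv1 = (-6.68182, -12.81818, 8.40909); divide by -12.81818 → v2 = (0.52128, 1.00000, -0.65603)
Requested entry of v2: 185/-282 = -0.6560

-0.6560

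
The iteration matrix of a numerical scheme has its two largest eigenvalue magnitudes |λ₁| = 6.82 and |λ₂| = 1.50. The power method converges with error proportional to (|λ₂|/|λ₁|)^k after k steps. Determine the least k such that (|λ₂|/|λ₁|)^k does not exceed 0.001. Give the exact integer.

|λ₂/λ₁| = 1.50/6.82 = 0.21994
Need k ≥ ln(0.001) / ln(0.21994) = -6.9078 / -1.5144 ≈ 4.561
Smallest integer k satisfying the bound: 5

5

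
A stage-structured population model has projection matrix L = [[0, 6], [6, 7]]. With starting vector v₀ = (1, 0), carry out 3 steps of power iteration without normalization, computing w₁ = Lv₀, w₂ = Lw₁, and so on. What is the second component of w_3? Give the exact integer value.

510

w1 = Lv₀ = (0, 6)
w2 = Lw1 = (36, 42)
w3 = Lw2 = (252, 510)
The requested component of w3 is 510.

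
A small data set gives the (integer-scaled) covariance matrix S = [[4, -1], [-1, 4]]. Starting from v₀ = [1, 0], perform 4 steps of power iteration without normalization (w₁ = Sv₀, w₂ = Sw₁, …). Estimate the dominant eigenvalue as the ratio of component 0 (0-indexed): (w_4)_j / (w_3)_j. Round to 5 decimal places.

4.64474

w1 = Sv₀ = (4·1 + (-1)·0; (-1)·1 + 4·0) = (4, -1)
w2 = Sw1 = (4·4 + (-1)·(-1); (-1)·4 + 4·(-1)) = (17, -8)
w3 = Sw2 = (76, -49)
w4 = Sw3 = (353, -272)
Ratio at component: 353 / 76 = 4.64474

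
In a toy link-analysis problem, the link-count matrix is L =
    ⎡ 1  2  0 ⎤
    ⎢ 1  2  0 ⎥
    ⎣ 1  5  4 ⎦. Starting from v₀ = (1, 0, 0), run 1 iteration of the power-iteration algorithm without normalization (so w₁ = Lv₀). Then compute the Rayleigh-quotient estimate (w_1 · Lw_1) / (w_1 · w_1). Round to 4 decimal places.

5.3333

w1 = Lv₀ = (1·1 + 2·0 + 0·0; 1·1 + 2·0 + 0·0; 1·1 + 5·0 + 4·0) = (1, 1, 1)
Lw1 = (3, 3, 10)
w1·Lw1 = 1·3 + 1·3 + 1·10 = 16; w1·w1 = 1·1 + 1·1 + 1·1 = 3
λ ≈ 16/3 = 5.3333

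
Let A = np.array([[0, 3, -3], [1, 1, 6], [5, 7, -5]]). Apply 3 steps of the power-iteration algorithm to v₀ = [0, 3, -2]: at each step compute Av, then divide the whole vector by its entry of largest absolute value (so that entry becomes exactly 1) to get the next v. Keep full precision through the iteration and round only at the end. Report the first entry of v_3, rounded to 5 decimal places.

Av0 = (15.000000, -9.000000, 31.000000); divide by 31.000000 → v1 = (0.483871, -0.290323, 1.000000)
Av1 = (-3.870968, 6.193548, -4.612903); divide by 6.193548 → v2 = (-0.625000, 1.000000, -0.744792)
Av2 = (5.234375, -4.093750, 7.598958); divide by 7.598958 → v3 = (0.688828, -0.538725, 1.000000)
Requested entry of v3: 1005/1459 = 0.68883

0.68883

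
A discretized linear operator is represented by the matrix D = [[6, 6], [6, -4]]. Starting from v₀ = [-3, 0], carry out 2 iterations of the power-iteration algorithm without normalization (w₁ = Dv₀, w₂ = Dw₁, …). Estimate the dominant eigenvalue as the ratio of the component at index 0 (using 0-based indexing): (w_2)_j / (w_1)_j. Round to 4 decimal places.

λ ≈ 12.0000

w1 = Dv₀ = (6·(-3) + 6·0; 6·(-3) + (-4)·0) = (-18, -18)
w2 = Dw1 = (6·(-18) + 6·(-18); 6·(-18) + (-4)·(-18)) = (-216, -36)
Ratio at component: -216 / -18 = 12.0000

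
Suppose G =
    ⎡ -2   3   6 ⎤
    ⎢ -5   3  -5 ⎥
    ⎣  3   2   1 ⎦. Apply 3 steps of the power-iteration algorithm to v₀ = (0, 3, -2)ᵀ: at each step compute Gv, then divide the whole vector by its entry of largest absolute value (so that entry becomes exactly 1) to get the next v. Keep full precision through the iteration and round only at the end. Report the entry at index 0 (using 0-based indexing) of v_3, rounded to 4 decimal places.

-0.4054

Gv0 = (-3.00000, 19.00000, 4.00000); divide by 19.00000 → v1 = (-0.15789, 1.00000, 0.21053)
Gv1 = (4.57895, 2.73684, 1.73684); divide by 4.57895 → v2 = (1.00000, 0.59770, 0.37931)
Gv2 = (2.06897, -5.10345, 4.57471); divide by -5.10345 → v3 = (-0.40541, 1.00000, -0.89640)
Requested entry of v3: 180/-444 = -0.4054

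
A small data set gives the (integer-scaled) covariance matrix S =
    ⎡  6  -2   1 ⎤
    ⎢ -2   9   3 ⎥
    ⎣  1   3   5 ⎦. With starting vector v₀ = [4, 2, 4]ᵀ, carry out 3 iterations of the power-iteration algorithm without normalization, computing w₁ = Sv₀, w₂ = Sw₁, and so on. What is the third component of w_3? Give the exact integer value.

w1 = Sv₀ = (6·4 + (-2)·2 + 1·4; (-2)·4 + 9·2 + 3·4; 1·4 + 3·2 + 5·4) = (24, 22, 30)
w2 = Sw1 = (6·24 + (-2)·22 + 1·30; (-2)·24 + 9·22 + 3·30; 1·24 + 3·22 + 5·30) = (130, 240, 240)
w3 = Sw2 = (540, 2620, 2050)
The requested component of w3 is 2050.

2050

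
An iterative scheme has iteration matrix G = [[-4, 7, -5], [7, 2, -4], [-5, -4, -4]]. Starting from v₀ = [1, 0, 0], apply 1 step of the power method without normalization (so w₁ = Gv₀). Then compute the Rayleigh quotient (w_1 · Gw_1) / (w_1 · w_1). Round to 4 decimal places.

-4.2000

w1 = Gv₀ = (-4, 7, -5)
Gw1 = (90, 6, 12)
w1·Gw1 = (-4)·90 + 7·6 + (-5)·12 = -378; w1·w1 = (-4)·(-4) + 7·7 + (-5)·(-5) = 90
λ ≈ -378/90 = -4.2000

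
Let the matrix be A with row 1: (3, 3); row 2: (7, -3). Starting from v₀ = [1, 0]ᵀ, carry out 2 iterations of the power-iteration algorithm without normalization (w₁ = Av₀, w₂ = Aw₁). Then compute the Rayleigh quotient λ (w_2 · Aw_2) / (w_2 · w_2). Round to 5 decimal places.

λ ≈ 3.00000

w1 = Av₀ = (3, 7)
w2 = Aw1 = (30, 0)
Aw2 = (90, 210)
w2·Aw2 = 30·90 + 0·210 = 2700; w2·w2 = 30·30 + 0·0 = 900
λ ≈ 2700/900 = 3.00000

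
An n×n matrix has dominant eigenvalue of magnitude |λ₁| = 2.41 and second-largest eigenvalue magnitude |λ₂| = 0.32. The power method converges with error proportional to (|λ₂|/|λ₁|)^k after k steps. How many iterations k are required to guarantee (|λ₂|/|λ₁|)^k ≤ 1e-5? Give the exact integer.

6

|λ₂/λ₁| = 0.32/2.41 = 0.13278
Need k ≥ ln(1e-5) / ln(0.13278) = -11.5129 / -2.0191 ≈ 5.702
Smallest integer k satisfying the bound: 6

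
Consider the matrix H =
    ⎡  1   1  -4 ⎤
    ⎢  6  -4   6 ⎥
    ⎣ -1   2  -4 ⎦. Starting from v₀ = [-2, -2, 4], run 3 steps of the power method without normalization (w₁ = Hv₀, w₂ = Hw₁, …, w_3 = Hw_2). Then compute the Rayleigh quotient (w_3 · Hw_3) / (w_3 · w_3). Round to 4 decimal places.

λ ≈ -8.7877

w1 = Hv₀ = (1·(-2) + 1·(-2) + (-4)·4; 6·(-2) + (-4)·(-2) + 6·4; (-1)·(-2) + 2·(-2) + (-4)·4) = (-20, 20, -18)
w2 = Hw1 = (1·(-20) + 1·20 + (-4)·(-18); 6·(-20) + (-4)·20 + 6·(-18); (-1)·(-20) + 2·20 + (-4)·(-18)) = (72, -308, 132)
w3 = Hw2 = (-764, 2456, -1216)
Hw3 = (6556, -21704, 10540)
w3·Hw3 = (-764)·6556 + 2456·(-21704) + (-1216)·10540 = -71130448; w3·w3 = (-764)·(-764) + 2456·2456 + (-1216)·(-1216) = 8094288
λ ≈ -71130448/8094288 = -8.7877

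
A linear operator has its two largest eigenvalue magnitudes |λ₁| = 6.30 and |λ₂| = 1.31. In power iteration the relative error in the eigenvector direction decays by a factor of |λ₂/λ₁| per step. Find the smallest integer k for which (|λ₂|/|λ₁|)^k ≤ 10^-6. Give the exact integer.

|λ₂/λ₁| = 1.31/6.30 = 0.20794
Need k ≥ ln(10^-6) / ln(0.20794) = -13.8155 / -1.5705 ≈ 8.797
Smallest integer k satisfying the bound: 9

9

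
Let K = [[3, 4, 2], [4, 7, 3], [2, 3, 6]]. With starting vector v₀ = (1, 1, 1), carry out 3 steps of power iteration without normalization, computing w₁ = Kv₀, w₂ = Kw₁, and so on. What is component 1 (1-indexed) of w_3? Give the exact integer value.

w1 = Kv₀ = (9, 14, 11)
w2 = Kw1 = (105, 167, 126)
w3 = Kw2 = (1235, 1967, 1467)
The requested component of w3 is 1235.

1235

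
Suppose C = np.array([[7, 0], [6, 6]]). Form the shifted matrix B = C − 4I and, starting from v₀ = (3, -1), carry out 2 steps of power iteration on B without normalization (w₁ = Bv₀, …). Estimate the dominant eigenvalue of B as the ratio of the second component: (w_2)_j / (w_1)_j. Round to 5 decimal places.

B = C − 4I has rows (3, 0); (6, 2)
w1 = Bv₀ = (3·3 + 0·(-1); 6·3 + 2·(-1)) = (9, 16)
w2 = Bw1 = (3·9 + 0·16; 6·9 + 2·16) = (27, 86)
Ratio: 86/16 = 5.37500

μ ≈ 5.37500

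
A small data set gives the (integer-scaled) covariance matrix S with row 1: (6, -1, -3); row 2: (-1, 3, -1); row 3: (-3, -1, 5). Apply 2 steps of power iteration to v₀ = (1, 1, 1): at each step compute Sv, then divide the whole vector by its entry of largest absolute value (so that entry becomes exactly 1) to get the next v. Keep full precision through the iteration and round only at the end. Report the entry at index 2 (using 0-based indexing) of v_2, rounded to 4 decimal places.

-0.2500

Sv0 = (2.00000, 1.00000, 1.00000); divide by 2.00000 → v1 = (1.00000, 0.50000, 0.50000)
Sv1 = (4.00000, 0.00000, -1.00000); divide by 4.00000 → v2 = (1.00000, 0.00000, -0.25000)
Requested entry of v2: -2/8 = -0.2500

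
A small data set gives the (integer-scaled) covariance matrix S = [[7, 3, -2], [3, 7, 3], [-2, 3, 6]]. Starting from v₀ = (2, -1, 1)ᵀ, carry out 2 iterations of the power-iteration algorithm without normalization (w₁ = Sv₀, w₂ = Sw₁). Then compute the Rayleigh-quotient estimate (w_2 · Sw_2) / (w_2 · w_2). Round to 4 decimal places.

w1 = Sv₀ = (7·2 + 3·(-1) + (-2)·1; 3·2 + 7·(-1) + 3·1; (-2)·2 + 3·(-1) + 6·1) = (9, 2, -1)
w2 = Sw1 = (7·9 + 3·2 + (-2)·(-1); 3·9 + 7·2 + 3·(-1); (-2)·9 + 3·2 + 6·(-1)) = (71, 38, -18)
Sw2 = (647, 425, -136)
w2·Sw2 = 71·647 + 38·425 + (-18)·(-136) = 64535; w2·w2 = 71·71 + 38·38 + (-18)·(-18) = 6809
λ ≈ 64535/6809 = 9.4779

9.4779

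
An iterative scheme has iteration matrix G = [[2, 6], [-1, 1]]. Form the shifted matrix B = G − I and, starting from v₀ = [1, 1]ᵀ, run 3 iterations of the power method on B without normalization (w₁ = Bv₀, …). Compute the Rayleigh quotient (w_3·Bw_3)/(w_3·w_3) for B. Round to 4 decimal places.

B = G − I has rows (1, 6); (-1, 0)
w1 = Bv₀ = (7, -1)
w2 = Bw1 = (1, -7)
w3 = Bw2 = (-41, -1)
Bw3 = (-47, 41)
w3·Bw3 = 1886; w3·w3 = 1682; μ ≈ 1886/1682 = 1.1213

μ ≈ 1.1213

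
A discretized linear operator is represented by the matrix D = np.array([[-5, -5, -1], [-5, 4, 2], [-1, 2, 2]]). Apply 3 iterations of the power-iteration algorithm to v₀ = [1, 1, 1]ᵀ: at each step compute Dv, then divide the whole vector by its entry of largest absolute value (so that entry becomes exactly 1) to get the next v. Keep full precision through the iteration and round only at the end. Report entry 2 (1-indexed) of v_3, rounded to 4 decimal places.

Dv0 = (-11.00000, 1.00000, 3.00000); divide by -11.00000 → v1 = (1.00000, -0.09091, -0.27273)
Dv1 = (-4.27273, -5.90909, -1.72727); divide by -5.90909 → v2 = (0.72308, 1.00000, 0.29231)
Dv2 = (-8.90769, 0.96923, 1.86154); divide by -8.90769 → v3 = (1.00000, -0.10881, -0.20898)
Requested entry of v3: 63/-579 = -0.1088

-0.1088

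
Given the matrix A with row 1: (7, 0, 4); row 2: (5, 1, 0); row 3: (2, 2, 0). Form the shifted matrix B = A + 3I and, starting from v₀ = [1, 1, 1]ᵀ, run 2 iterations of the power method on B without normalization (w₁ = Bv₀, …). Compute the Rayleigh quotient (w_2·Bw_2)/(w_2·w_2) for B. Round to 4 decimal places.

B = A + 3I has rows (10, 0, 4); (5, 4, 0); (2, 2, 3)
w1 = Bv₀ = (10·1 + 0·1 + 4·1; 5·1 + 4·1 + 0·1; 2·1 + 2·1 + 3·1) = (14, 9, 7)
w2 = Bw1 = (10·14 + 0·9 + 4·7; 5·14 + 4·9 + 0·7; 2·14 + 2·9 + 3·7) = (168, 106, 67)
Bw2 = (1948, 1264, 749)
w2·Bw2 = 511431; w2·w2 = 43949; μ ≈ 511431/43949 = 11.6369

μ ≈ 11.6369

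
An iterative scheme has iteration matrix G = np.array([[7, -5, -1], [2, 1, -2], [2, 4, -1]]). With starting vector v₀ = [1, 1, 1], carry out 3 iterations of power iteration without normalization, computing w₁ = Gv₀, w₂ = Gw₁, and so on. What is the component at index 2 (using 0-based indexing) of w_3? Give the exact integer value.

-35

w1 = Gv₀ = (1, 1, 5)
w2 = Gw1 = (-3, -7, 1)
w3 = Gw2 = (13, -15, -35)
The requested component of w3 is -35.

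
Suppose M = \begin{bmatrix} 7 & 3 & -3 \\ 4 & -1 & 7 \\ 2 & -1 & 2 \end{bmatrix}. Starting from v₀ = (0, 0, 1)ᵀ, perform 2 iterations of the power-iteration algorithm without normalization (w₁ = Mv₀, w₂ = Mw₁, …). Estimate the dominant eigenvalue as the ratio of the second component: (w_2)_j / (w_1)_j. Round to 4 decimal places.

w1 = Mv₀ = (7·0 + 3·0 + (-3)·1; 4·0 + (-1)·0 + 7·1; 2·0 + (-1)·0 + 2·1) = (-3, 7, 2)
w2 = Mw1 = (7·(-3) + 3·7 + (-3)·2; 4·(-3) + (-1)·7 + 7·2; 2·(-3) + (-1)·7 + 2·2) = (-6, -5, -9)
Ratio at component: -5 / 7 = -0.7143

-0.7143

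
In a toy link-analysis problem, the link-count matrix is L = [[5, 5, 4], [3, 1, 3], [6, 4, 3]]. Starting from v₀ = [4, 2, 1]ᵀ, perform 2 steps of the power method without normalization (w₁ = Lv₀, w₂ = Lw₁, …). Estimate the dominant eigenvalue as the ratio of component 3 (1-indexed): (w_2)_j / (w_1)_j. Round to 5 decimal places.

10.77143

w1 = Lv₀ = (34, 17, 35)
w2 = Lw1 = (395, 224, 377)
Ratio at component: 377 / 35 = 10.77143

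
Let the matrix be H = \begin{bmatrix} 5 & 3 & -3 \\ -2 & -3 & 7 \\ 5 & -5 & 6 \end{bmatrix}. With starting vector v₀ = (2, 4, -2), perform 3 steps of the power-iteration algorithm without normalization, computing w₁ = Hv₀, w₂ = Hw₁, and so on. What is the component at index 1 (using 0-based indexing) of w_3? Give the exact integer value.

w1 = Hv₀ = (5·2 + 3·4 + (-3)·(-2); (-2)·2 + (-3)·4 + 7·(-2); 5·2 + (-5)·4 + 6·(-2)) = (28, -30, -22)
w2 = Hw1 = (5·28 + 3·(-30) + (-3)·(-22); (-2)·28 + (-3)·(-30) + 7·(-22); 5·28 + (-5)·(-30) + 6·(-22)) = (116, -120, 158)
w3 = Hw2 = (-254, 1234, 2128)
The requested component of w3 is 1234.

1234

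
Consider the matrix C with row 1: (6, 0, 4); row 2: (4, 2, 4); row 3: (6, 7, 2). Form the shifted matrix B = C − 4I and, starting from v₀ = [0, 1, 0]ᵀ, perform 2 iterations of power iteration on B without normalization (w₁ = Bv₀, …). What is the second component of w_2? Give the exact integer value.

32

B = C − 4I has rows (2, 0, 4); (4, -2, 4); (6, 7, -2)
w1 = Bv₀ = (2·0 + 0·1 + 4·0; 4·0 + (-2)·1 + 4·0; 6·0 + 7·1 + (-2)·0) = (0, -2, 7)
w2 = Bw1 = (2·0 + 0·(-2) + 4·7; 4·0 + (-2)·(-2) + 4·7; 6·0 + 7·(-2) + (-2)·7) = (28, 32, -28)
Requested component of w2: 32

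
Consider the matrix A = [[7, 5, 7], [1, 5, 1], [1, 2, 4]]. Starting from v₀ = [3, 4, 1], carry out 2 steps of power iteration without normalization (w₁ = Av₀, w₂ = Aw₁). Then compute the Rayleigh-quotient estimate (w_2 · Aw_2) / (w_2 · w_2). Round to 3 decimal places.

λ ≈ 10.387

w1 = Av₀ = (48, 24, 15)
w2 = Aw1 = (561, 183, 156)
Aw2 = (5934, 1632, 1551)
w2·Aw2 = 561·5934 + 183·1632 + 156·1551 = 3869586; w2·w2 = 561·561 + 183·183 + 156·156 = 372546
λ ≈ 3869586/372546 = 10.387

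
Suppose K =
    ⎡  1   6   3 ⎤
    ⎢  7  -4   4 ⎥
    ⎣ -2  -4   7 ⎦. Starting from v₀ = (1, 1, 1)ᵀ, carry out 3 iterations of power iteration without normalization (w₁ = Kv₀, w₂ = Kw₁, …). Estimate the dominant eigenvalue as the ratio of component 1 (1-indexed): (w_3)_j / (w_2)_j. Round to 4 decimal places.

w1 = Kv₀ = (10, 7, 1)
w2 = Kw1 = (55, 46, -41)
w3 = Kw2 = (208, 37, -581)
Ratio at component: 208 / 55 = 3.7818

3.7818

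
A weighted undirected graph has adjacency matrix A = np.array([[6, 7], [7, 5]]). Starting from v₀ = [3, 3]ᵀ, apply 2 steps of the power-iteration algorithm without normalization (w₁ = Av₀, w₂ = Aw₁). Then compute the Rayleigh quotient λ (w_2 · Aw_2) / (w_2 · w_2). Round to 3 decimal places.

12.518

w1 = Av₀ = (6·3 + 7·3; 7·3 + 5·3) = (39, 36)
w2 = Aw1 = (6·39 + 7·36; 7·39 + 5·36) = (486, 453)
Aw2 = (6087, 5667)
w2·Aw2 = 486·6087 + 453·5667 = 5525433; w2·w2 = 486·486 + 453·453 = 441405
λ ≈ 5525433/441405 = 12.518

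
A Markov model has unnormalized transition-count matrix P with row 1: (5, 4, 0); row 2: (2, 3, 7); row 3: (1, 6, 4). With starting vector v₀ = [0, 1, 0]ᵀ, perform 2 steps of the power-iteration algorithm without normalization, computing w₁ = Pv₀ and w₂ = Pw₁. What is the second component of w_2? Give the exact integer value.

59

w1 = Pv₀ = (5·0 + 4·1 + 0·0; 2·0 + 3·1 + 7·0; 1·0 + 6·1 + 4·0) = (4, 3, 6)
w2 = Pw1 = (5·4 + 4·3 + 0·6; 2·4 + 3·3 + 7·6; 1·4 + 6·3 + 4·6) = (32, 59, 46)
The requested component of w2 is 59.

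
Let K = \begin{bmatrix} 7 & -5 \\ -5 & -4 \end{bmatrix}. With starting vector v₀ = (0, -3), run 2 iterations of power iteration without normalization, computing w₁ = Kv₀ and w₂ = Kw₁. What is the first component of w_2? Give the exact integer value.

w1 = Kv₀ = (7·0 + (-5)·(-3); (-5)·0 + (-4)·(-3)) = (15, 12)
w2 = Kw1 = (7·15 + (-5)·12; (-5)·15 + (-4)·12) = (45, -123)
The requested component of w2 is 45.

45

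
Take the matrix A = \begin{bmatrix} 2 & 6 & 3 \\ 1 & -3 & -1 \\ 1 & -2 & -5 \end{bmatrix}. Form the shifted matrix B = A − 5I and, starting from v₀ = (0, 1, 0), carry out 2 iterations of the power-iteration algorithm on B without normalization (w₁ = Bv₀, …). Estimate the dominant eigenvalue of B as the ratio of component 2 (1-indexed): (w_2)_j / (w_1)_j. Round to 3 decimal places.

μ ≈ -9.000

B = A − 5I has rows (-3, 6, 3); (1, -8, -1); (1, -2, -10)
w1 = Bv₀ = (6, -8, -2)
w2 = Bw1 = (-72, 72, 42)
Ratio: 72/-8 = -9.000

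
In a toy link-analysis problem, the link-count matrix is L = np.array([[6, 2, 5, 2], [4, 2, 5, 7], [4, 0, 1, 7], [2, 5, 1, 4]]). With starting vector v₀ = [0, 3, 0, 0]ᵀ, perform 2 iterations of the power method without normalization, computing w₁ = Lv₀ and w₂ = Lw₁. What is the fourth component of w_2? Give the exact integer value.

w1 = Lv₀ = (6·0 + 2·3 + 5·0 + 2·0; 4·0 + 2·3 + 5·0 + 7·0; 4·0 + 0·3 + 1·0 + 7·0; 2·0 + 5·3 + 1·0 + 4·0) = (6, 6, 0, 15)
w2 = Lw1 = (6·6 + 2·6 + 5·0 + 2·15; 4·6 + 2·6 + 5·0 + 7·15; 4·6 + 0·6 + 1·0 + 7·15; 2·6 + 5·6 + 1·0 + 4·15) = (78, 141, 129, 102)
The requested component of w2 is 102.

102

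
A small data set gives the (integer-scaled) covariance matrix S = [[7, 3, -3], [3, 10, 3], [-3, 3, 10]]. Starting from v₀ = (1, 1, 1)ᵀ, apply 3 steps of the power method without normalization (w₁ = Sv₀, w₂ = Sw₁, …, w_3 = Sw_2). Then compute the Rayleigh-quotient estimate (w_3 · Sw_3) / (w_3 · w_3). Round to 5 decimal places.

12.83339

w1 = Sv₀ = (7·1 + 3·1 + (-3)·1; 3·1 + 10·1 + 3·1; (-3)·1 + 3·1 + 10·1) = (7, 16, 10)
w2 = Sw1 = (7·7 + 3·16 + (-3)·10; 3·7 + 10·16 + 3·10; (-3)·7 + 3·16 + 10·10) = (67, 211, 127)
w3 = Sw2 = (721, 2692, 1702)
Sw3 = (8017, 34189, 22933)
w3·Sw3 = 721·8017 + 2692·34189 + 1702·22933 = 136849011; w3·w3 = 721·721 + 2692·2692 + 1702·1702 = 10663509
λ ≈ 136849011/10663509 = 12.83339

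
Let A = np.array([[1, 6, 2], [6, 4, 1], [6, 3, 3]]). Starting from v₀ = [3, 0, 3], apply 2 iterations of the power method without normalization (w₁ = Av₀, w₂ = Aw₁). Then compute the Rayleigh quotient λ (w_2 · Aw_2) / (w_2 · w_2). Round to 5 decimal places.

w1 = Av₀ = (1·3 + 6·0 + 2·3; 6·3 + 4·0 + 1·3; 6·3 + 3·0 + 3·3) = (9, 21, 27)
w2 = Aw1 = (1·9 + 6·21 + 2·27; 6·9 + 4·21 + 1·27; 6·9 + 3·21 + 3·27) = (189, 165, 198)
Aw2 = (1575, 1992, 2223)
w2·Aw2 = 189·1575 + 165·1992 + 198·2223 = 1066509; w2·w2 = 189·189 + 165·165 + 198·198 = 102150
λ ≈ 1066509/102150 = 10.44062

λ ≈ 10.44062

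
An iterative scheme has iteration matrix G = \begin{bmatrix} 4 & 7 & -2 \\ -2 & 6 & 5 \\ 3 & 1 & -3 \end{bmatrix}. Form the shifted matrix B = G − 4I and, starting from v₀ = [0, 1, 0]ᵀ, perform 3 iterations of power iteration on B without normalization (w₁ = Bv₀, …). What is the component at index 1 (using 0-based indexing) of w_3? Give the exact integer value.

46

B = G − 4I has rows (0, 7, -2); (-2, 2, 5); (3, 1, -7)
w1 = Bv₀ = (0·0 + 7·1 + (-2)·0; (-2)·0 + 2·1 + 5·0; 3·0 + 1·1 + (-7)·0) = (7, 2, 1)
w2 = Bw1 = (0·7 + 7·2 + (-2)·1; (-2)·7 + 2·2 + 5·1; 3·7 + 1·2 + (-7)·1) = (12, -5, 16)
w3 = Bw2 = (-67, 46, -81)
Requested component of w3: 46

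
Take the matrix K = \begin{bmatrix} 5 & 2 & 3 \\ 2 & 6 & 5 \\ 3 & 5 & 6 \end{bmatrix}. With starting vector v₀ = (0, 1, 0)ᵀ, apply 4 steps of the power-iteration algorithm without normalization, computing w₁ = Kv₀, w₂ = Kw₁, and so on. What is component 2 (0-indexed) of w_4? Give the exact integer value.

w1 = Kv₀ = (2, 6, 5)
w2 = Kw1 = (37, 65, 66)
w3 = Kw2 = (513, 794, 832)
w4 = Kw3 = (6649, 9950, 10501)
The requested component of w4 is 10501.

10501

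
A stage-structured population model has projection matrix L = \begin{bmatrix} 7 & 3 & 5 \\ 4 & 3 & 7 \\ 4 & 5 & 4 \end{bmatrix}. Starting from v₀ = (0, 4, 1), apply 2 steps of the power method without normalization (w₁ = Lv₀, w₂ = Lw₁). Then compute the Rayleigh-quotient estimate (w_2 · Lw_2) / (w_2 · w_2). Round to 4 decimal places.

λ ≈ 13.9138

w1 = Lv₀ = (7·0 + 3·4 + 5·1; 4·0 + 3·4 + 7·1; 4·0 + 5·4 + 4·1) = (17, 19, 24)
w2 = Lw1 = (7·17 + 3·19 + 5·24; 4·17 + 3·19 + 7·24; 4·17 + 5·19 + 4·24) = (296, 293, 259)
Lw2 = (4246, 3876, 3685)
w2·Lw2 = 296·4246 + 293·3876 + 259·3685 = 3346899; w2·w2 = 296·296 + 293·293 + 259·259 = 240546
λ ≈ 3346899/240546 = 13.9138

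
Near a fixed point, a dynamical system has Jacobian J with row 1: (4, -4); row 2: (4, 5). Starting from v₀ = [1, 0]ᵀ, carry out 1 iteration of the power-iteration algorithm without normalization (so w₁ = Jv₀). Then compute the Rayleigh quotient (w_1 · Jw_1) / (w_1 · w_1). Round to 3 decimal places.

w1 = Jv₀ = (4, 4)
Jw1 = (0, 36)
w1·Jw1 = 4·0 + 4·36 = 144; w1·w1 = 4·4 + 4·4 = 32
λ ≈ 144/32 = 4.500

λ ≈ 4.500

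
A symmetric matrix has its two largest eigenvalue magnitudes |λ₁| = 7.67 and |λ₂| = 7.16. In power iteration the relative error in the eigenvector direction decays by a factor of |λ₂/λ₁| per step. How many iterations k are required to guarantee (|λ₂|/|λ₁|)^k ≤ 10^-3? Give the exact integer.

|λ₂/λ₁| = 7.16/7.67 = 0.93351
Need k ≥ ln(10^-3) / ln(0.93351) = -6.9078 / -0.0688 ≈ 100.394
Smallest integer k satisfying the bound: 101

101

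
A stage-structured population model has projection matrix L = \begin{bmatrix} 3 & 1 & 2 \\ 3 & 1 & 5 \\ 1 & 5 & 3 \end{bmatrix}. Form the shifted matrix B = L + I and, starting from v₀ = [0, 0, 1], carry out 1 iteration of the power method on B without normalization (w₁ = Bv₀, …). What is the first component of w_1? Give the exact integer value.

B = L + I has rows (4, 1, 2); (3, 2, 5); (1, 5, 4)
w1 = Bv₀ = (4·0 + 1·0 + 2·1; 3·0 + 2·0 + 5·1; 1·0 + 5·0 + 4·1) = (2, 5, 4)
Requested component of w1: 2

2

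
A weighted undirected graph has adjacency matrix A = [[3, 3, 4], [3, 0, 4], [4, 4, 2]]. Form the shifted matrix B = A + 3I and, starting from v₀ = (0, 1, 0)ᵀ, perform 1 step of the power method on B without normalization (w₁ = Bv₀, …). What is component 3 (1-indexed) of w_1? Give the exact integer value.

4

B = A + 3I has rows (6, 3, 4); (3, 3, 4); (4, 4, 5)
w1 = Bv₀ = (6·0 + 3·1 + 4·0; 3·0 + 3·1 + 4·0; 4·0 + 4·1 + 5·0) = (3, 3, 4)
Requested component of w1: 4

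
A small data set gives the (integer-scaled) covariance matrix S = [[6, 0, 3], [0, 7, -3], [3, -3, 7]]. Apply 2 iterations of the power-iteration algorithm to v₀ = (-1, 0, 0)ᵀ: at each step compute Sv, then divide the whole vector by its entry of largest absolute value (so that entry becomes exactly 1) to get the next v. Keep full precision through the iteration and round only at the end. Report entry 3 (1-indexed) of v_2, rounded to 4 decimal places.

Sv0 = (-6.00000, 0.00000, -3.00000); divide by -6.00000 → v1 = (1.00000, 0.00000, 0.50000)
Sv1 = (7.50000, -1.50000, 6.50000); divide by 7.50000 → v2 = (1.00000, -0.20000, 0.86667)
Requested entry of v2: -39/-45 = 0.8667

0.8667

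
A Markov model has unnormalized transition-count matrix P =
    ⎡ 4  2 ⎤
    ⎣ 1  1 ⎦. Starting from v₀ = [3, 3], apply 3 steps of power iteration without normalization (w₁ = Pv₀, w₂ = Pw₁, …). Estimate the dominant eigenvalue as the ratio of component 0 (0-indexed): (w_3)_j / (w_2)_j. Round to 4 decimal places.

4.5714

w1 = Pv₀ = (18, 6)
w2 = Pw1 = (84, 24)
w3 = Pw2 = (384, 108)
Ratio at component: 384 / 84 = 4.5714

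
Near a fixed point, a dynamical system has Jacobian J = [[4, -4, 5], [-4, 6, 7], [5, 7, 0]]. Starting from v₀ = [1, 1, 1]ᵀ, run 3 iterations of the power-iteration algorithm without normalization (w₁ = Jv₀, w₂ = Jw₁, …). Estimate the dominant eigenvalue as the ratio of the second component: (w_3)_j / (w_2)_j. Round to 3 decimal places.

w1 = Jv₀ = (4·1 + (-4)·1 + 5·1; (-4)·1 + 6·1 + 7·1; 5·1 + 7·1 + 0·1) = (5, 9, 12)
w2 = Jw1 = (4·5 + (-4)·9 + 5·12; (-4)·5 + 6·9 + 7·12; 5·5 + 7·9 + 0·12) = (44, 118, 88)
w3 = Jw2 = (144, 1148, 1046)
Ratio at component: 1148 / 118 = 9.729

9.729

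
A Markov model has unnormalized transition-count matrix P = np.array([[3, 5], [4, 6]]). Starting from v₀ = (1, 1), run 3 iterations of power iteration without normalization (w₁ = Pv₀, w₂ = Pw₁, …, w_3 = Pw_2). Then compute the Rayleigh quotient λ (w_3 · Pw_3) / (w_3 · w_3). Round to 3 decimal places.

w1 = Pv₀ = (8, 10)
w2 = Pw1 = (74, 92)
w3 = Pw2 = (682, 848)
Pw3 = (6286, 7816)
w3·Pw3 = 682·6286 + 848·7816 = 10915020; w3·w3 = 682·682 + 848·848 = 1184228
λ ≈ 10915020/1184228 = 9.217

9.217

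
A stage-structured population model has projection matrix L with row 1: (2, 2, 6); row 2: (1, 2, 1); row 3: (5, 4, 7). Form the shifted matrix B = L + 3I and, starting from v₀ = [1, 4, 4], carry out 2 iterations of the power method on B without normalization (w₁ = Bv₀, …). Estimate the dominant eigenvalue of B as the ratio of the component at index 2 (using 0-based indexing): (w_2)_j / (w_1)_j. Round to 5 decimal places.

B = L + 3I has rows (5, 2, 6); (1, 5, 1); (5, 4, 10)
w1 = Bv₀ = (37, 25, 61)
w2 = Bw1 = (601, 223, 895)
Ratio: 895/61 = 14.67213

14.67213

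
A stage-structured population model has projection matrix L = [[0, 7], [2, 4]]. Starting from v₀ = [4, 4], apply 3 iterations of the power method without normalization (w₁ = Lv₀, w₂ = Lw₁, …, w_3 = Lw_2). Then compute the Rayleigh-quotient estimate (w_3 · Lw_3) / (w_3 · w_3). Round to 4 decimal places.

6.2298

w1 = Lv₀ = (28, 24)
w2 = Lw1 = (168, 152)
w3 = Lw2 = (1064, 944)
Lw3 = (6608, 5904)
w3·Lw3 = 1064·6608 + 944·5904 = 12604288; w3·w3 = 1064·1064 + 944·944 = 2023232
λ ≈ 12604288/2023232 = 6.2298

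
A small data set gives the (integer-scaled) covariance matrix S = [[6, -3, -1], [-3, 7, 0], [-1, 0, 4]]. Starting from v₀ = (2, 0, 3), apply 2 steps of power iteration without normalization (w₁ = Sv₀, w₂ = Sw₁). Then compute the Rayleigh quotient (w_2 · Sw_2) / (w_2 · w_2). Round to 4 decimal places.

8.5782

w1 = Sv₀ = (9, -6, 10)
w2 = Sw1 = (62, -69, 31)
Sw2 = (548, -669, 62)
w2·Sw2 = 62·548 + (-69)·(-669) + 31·62 = 82059; w2·w2 = 62·62 + (-69)·(-69) + 31·31 = 9566
λ ≈ 82059/9566 = 8.5782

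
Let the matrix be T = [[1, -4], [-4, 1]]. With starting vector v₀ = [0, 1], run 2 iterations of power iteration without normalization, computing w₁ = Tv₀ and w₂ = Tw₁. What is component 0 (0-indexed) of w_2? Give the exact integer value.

w1 = Tv₀ = (-4, 1)
w2 = Tw1 = (-8, 17)
The requested component of w2 is -8.

-8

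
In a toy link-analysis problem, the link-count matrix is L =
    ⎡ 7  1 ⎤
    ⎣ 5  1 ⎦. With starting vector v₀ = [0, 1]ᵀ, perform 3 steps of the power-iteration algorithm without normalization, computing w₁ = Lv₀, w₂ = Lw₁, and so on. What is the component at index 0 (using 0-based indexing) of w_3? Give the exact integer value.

62

w1 = Lv₀ = (7·0 + 1·1; 5·0 + 1·1) = (1, 1)
w2 = Lw1 = (7·1 + 1·1; 5·1 + 1·1) = (8, 6)
w3 = Lw2 = (62, 46)
The requested component of w3 is 62.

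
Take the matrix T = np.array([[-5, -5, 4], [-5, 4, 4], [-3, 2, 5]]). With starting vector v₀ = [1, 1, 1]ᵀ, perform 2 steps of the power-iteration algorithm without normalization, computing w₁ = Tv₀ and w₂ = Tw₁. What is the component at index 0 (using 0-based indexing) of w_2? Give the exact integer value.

w1 = Tv₀ = ((-5)·1 + (-5)·1 + 4·1; (-5)·1 + 4·1 + 4·1; (-3)·1 + 2·1 + 5·1) = (-6, 3, 4)
w2 = Tw1 = ((-5)·(-6) + (-5)·3 + 4·4; (-5)·(-6) + 4·3 + 4·4; (-3)·(-6) + 2·3 + 5·4) = (31, 58, 44)
The requested component of w2 is 31.

31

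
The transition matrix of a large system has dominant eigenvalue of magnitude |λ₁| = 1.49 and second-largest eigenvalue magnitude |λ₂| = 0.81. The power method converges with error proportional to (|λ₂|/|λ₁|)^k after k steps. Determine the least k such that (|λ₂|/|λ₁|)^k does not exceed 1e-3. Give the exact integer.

|λ₂/λ₁| = 0.81/1.49 = 0.54362
Need k ≥ ln(1e-3) / ln(0.54362) = -6.9078 / -0.6095 ≈ 11.334
Smallest integer k satisfying the bound: 12

12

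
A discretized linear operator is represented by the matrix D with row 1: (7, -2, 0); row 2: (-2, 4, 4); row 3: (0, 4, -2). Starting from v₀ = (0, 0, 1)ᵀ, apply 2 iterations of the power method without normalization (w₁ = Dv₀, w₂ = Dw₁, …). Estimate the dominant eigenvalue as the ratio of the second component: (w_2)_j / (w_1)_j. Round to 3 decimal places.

λ ≈ 2.000

w1 = Dv₀ = (0, 4, -2)
w2 = Dw1 = (-8, 8, 20)
Ratio at component: 8 / 4 = 2.000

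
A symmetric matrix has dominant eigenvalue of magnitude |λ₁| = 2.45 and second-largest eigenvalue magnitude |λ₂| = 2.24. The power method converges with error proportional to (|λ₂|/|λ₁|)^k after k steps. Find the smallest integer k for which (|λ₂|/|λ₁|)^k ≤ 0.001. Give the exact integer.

|λ₂/λ₁| = 2.24/2.45 = 0.91429
Need k ≥ ln(0.001) / ln(0.91429) = -6.9078 / -0.0896 ≈ 77.085
Smallest integer k satisfying the bound: 78

78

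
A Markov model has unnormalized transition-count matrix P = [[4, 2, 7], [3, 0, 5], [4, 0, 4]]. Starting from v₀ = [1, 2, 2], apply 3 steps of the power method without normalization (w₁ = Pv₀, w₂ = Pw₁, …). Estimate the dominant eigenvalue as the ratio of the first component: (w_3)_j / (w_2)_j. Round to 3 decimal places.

w1 = Pv₀ = (4·1 + 2·2 + 7·2; 3·1 + 0·2 + 5·2; 4·1 + 0·2 + 4·2) = (22, 13, 12)
w2 = Pw1 = (4·22 + 2·13 + 7·12; 3·22 + 0·13 + 5·12; 4·22 + 0·13 + 4·12) = (198, 126, 136)
w3 = Pw2 = (1996, 1274, 1336)
Ratio at component: 1996 / 198 = 10.081

10.081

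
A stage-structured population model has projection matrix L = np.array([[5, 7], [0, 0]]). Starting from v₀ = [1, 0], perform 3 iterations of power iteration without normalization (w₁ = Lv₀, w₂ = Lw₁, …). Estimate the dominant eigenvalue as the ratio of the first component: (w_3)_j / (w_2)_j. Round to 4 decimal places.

λ ≈ 5.0000

w1 = Lv₀ = (5·1 + 7·0; 0·1 + 0·0) = (5, 0)
w2 = Lw1 = (5·5 + 7·0; 0·5 + 0·0) = (25, 0)
w3 = Lw2 = (125, 0)
Ratio at component: 125 / 25 = 5.0000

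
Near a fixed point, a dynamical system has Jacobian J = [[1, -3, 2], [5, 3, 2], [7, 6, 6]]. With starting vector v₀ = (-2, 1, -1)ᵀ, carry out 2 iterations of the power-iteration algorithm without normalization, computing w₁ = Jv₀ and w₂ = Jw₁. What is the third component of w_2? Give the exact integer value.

-187

w1 = Jv₀ = (1·(-2) + (-3)·1 + 2·(-1); 5·(-2) + 3·1 + 2·(-1); 7·(-2) + 6·1 + 6·(-1)) = (-7, -9, -14)
w2 = Jw1 = (1·(-7) + (-3)·(-9) + 2·(-14); 5·(-7) + 3·(-9) + 2·(-14); 7·(-7) + 6·(-9) + 6·(-14)) = (-8, -90, -187)
The requested component of w2 is -187.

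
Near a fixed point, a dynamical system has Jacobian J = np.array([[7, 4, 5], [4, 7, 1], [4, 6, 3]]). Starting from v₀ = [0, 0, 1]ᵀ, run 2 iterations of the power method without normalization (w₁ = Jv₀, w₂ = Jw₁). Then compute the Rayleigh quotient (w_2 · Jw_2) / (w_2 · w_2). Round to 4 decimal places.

13.4313

w1 = Jv₀ = (5, 1, 3)
w2 = Jw1 = (54, 30, 35)
Jw2 = (673, 461, 501)
w2·Jw2 = 54·673 + 30·461 + 35·501 = 67707; w2·w2 = 54·54 + 30·30 + 35·35 = 5041
λ ≈ 67707/5041 = 13.4313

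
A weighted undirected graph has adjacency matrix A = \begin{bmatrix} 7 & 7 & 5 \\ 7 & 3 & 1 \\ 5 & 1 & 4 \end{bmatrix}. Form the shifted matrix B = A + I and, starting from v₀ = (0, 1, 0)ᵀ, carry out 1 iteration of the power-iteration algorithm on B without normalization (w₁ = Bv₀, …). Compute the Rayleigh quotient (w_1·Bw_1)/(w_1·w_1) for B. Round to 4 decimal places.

μ ≈ 14.1061

B = A + I has rows (8, 7, 5); (7, 4, 1); (5, 1, 5)
w1 = Bv₀ = (8·0 + 7·1 + 5·0; 7·0 + 4·1 + 1·0; 5·0 + 1·1 + 5·0) = (7, 4, 1)
Bw1 = (89, 66, 44)
w1·Bw1 = 931; w1·w1 = 66; μ ≈ 931/66 = 14.1061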